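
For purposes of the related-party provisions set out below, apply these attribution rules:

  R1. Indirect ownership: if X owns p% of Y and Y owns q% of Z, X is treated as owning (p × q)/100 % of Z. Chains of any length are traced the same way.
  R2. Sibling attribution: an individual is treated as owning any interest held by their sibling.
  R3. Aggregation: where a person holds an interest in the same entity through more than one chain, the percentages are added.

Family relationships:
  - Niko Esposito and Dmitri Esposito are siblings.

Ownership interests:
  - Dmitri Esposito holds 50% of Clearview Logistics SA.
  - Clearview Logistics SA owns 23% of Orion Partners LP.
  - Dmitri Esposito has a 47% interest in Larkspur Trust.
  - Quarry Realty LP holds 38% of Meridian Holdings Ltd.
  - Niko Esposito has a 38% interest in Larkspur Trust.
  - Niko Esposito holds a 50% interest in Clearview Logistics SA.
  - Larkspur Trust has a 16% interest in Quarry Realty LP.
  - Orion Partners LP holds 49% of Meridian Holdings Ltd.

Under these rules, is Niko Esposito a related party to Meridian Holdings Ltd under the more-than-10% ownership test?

Yes

By sibling attribution (R2), Niko Esposito is treated as also owning Dmitri Esposito's interest in Clearview Logistics SA, giving 50% + 50% = 100%.
By sibling attribution (R2), Niko Esposito is treated as also owning Dmitri Esposito's interest in Larkspur Trust, giving 38% + 47% = 85%.
Chain via Clearview Logistics SA → Orion Partners LP (R1): 100% × 23% × 49% = 11.27% of Meridian Holdings Ltd.
Chain via Larkspur Trust → Quarry Realty LP (R1): 85% × 16% × 38% = 5.168% of Meridian Holdings Ltd.
Aggregating (R3): 11.27% + 5.168% = 16.438%.
16.438% exceeds the 10% threshold, so Niko is a related party to Meridian Holdings Ltd.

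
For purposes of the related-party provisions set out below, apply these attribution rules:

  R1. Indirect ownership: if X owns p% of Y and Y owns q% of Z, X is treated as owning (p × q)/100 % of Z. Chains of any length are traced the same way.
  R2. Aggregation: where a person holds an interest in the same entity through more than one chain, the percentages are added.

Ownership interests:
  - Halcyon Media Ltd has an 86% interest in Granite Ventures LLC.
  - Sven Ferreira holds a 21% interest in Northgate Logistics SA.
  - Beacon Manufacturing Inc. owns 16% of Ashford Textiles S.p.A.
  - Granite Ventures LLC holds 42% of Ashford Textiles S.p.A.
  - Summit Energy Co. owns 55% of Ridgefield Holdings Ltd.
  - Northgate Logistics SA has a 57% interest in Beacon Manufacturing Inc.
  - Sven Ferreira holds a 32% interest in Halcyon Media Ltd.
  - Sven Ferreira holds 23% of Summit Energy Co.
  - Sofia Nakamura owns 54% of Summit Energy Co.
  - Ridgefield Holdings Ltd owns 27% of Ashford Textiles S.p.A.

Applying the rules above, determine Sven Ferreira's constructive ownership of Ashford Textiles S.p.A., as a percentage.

Chain via Northgate Logistics SA → Beacon Manufacturing Inc. (R1): 21% × 57% × 16% = 1.9152% of Ashford Textiles S.p.A.
Chain via Summit Energy Co. → Ridgefield Holdings Ltd (R1): 23% × 55% × 27% = 3.4155% of Ashford Textiles S.p.A.
Chain via Halcyon Media Ltd → Granite Ventures LLC (R1): 32% × 86% × 42% = 11.5584% of Ashford Textiles S.p.A.
Aggregating (R2): 1.9152% + 3.4155% + 11.5584% = 16.8891%.

16.8891%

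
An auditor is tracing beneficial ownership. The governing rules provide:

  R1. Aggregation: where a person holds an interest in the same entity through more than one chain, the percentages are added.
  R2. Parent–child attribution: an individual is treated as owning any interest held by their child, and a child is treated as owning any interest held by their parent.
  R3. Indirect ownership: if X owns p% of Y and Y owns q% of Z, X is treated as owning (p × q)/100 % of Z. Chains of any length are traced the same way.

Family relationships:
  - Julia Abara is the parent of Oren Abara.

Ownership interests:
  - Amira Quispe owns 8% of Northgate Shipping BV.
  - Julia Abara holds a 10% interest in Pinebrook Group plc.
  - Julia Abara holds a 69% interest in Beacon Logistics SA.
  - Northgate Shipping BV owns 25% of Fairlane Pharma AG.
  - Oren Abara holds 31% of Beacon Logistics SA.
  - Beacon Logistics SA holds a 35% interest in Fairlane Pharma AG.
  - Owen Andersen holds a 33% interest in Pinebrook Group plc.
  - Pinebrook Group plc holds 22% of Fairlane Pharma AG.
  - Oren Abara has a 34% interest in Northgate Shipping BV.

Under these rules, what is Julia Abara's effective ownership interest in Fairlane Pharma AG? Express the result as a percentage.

By parent–child attribution (R2), Julia Abara is treated as also owning Oren Abara's interest in Beacon Logistics SA, giving 69% + 31% = 100%.
By parent–child attribution (R2), Julia Abara is treated as owning Oren Abara's 34% interest in Northgate Shipping BV.
Chain via Pinebrook Group plc (R3): 10% × 22% = 2.2% of Fairlane Pharma AG.
Chain via Beacon Logistics SA (R3): 100% × 35% = 35% of Fairlane Pharma AG.
Chain via Northgate Shipping BV (R3): 34% × 25% = 8.5% of Fairlane Pharma AG.
Aggregating (R1): 2.2% + 35% + 8.5% = 45.7%.

45.7%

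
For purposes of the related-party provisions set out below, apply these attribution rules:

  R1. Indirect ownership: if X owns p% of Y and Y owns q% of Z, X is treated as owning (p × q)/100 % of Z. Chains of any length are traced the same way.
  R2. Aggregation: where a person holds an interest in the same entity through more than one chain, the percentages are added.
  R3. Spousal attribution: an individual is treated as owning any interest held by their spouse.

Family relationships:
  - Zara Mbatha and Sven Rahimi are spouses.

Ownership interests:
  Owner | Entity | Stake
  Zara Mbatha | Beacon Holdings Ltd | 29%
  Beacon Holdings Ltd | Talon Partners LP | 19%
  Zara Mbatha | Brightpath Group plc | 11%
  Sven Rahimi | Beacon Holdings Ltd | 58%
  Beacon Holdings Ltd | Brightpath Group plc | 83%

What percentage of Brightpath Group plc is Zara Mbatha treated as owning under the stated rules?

83.21%

By spousal attribution (R3), Zara Mbatha is treated as also owning Sven Rahimi's interest in Beacon Holdings Ltd, giving 29% + 58% = 87%.
Chain via Beacon Holdings Ltd (R1): 87% × 83% = 72.21% of Brightpath Group plc.
Direct interest in Brightpath Group plc: 11%.
Aggregating (R2): 72.21% + 11% = 83.21%.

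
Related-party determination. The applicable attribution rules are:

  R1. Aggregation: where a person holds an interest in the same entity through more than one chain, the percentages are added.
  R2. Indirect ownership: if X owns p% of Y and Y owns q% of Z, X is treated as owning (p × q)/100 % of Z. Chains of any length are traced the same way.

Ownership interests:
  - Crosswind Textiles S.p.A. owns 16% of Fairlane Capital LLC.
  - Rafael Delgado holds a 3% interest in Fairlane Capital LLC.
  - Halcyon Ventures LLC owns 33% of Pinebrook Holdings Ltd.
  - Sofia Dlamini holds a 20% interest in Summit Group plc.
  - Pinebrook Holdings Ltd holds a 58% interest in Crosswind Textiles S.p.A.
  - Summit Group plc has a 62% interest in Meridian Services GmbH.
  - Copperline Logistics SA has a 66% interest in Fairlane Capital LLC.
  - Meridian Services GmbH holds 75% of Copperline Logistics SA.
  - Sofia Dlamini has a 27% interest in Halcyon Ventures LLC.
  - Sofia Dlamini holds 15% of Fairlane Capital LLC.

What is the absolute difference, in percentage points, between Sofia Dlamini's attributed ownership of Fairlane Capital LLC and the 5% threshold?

Chain via Summit Group plc → Meridian Services GmbH → Copperline Logistics SA (R2): 20% × 62% × 75% × 66% = 6.138% of Fairlane Capital LLC.
Chain via Halcyon Ventures LLC → Pinebrook Holdings Ltd → Crosswind Textiles S.p.A. (R2): 27% × 33% × 58% × 16% = 0.826848% of Fairlane Capital LLC.
Direct interest in Fairlane Capital LLC: 15%.
Aggregating (R1): 6.138% + 0.826848% + 15% = 21.964848%.
21.964848% exceeds the 5% threshold by 16.964848 percentage points.

16.964848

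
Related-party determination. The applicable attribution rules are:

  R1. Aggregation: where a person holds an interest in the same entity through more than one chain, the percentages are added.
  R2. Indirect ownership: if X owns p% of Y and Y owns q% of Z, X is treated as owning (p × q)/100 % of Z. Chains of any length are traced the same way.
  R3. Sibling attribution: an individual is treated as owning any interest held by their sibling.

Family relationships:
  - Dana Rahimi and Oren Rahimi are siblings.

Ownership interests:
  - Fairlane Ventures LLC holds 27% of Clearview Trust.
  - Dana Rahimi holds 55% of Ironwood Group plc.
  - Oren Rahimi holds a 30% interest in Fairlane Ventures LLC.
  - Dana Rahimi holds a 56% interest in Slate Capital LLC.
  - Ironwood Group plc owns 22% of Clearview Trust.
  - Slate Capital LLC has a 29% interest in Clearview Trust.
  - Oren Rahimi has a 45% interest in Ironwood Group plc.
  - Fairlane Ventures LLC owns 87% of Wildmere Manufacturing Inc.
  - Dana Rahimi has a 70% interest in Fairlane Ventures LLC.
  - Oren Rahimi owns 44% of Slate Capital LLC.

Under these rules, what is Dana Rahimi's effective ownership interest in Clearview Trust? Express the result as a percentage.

78%

By sibling attribution (R3), Dana Rahimi is treated as also owning Oren Rahimi's interest in Fairlane Ventures LLC, giving 70% + 30% = 100%.
By sibling attribution (R3), Dana Rahimi is treated as also owning Oren Rahimi's interest in Ironwood Group plc, giving 55% + 45% = 100%.
By sibling attribution (R3), Dana Rahimi is treated as also owning Oren Rahimi's interest in Slate Capital LLC, giving 56% + 44% = 100%.
Chain via Fairlane Ventures LLC (R2): 100% × 27% = 27% of Clearview Trust.
Chain via Ironwood Group plc (R2): 100% × 22% = 22% of Clearview Trust.
Chain via Slate Capital LLC (R2): 100% × 29% = 29% of Clearview Trust.
Aggregating (R1): 27% + 22% + 29% = 78%.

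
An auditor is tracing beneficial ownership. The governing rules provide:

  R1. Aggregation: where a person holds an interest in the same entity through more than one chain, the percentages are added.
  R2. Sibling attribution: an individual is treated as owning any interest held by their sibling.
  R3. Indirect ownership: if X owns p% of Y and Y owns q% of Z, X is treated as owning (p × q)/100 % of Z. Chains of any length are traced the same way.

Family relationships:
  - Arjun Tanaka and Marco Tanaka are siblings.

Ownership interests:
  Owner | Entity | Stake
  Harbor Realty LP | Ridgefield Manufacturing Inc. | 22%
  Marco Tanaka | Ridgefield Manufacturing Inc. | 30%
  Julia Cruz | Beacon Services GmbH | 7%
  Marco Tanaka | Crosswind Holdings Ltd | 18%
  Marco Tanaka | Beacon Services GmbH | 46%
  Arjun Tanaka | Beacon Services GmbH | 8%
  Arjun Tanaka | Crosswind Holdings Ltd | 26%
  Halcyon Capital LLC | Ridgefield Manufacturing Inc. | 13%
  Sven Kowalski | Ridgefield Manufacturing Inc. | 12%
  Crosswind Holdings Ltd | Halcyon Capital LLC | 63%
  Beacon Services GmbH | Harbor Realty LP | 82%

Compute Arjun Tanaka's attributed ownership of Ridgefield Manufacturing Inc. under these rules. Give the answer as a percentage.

By sibling attribution (R2), Arjun Tanaka is treated as also owning Marco Tanaka's interest in Beacon Services GmbH, giving 8% + 46% = 54%.
By sibling attribution (R2), Arjun Tanaka is treated as also owning Marco Tanaka's interest in Crosswind Holdings Ltd, giving 26% + 18% = 44%.
By sibling attribution (R2), Arjun Tanaka is treated as owning Marco Tanaka's 30% interest in Ridgefield Manufacturing Inc.
Chain via Beacon Services GmbH → Harbor Realty LP (R3): 54% × 82% × 22% = 9.7416% of Ridgefield Manufacturing Inc.
Chain via Crosswind Holdings Ltd → Halcyon Capital LLC (R3): 44% × 63% × 13% = 3.6036% of Ridgefield Manufacturing Inc.
Direct interest in Ridgefield Manufacturing Inc: 30%.
Aggregating (R1): 9.7416% + 3.6036% + 30% = 43.3452%.

43.3452%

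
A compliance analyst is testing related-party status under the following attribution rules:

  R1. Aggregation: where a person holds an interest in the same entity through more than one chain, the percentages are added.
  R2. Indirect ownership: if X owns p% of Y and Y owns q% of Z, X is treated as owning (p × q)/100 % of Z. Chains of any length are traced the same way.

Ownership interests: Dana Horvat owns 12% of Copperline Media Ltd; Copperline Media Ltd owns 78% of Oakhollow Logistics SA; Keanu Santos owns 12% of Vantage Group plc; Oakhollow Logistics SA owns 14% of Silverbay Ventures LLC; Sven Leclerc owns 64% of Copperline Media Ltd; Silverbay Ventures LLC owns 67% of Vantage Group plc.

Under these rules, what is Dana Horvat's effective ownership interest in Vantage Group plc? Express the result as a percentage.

Chain via Copperline Media Ltd → Oakhollow Logistics SA → Silverbay Ventures LLC (R2): 12% × 78% × 14% × 67% = 0.877968% of Vantage Group plc.

0.877968%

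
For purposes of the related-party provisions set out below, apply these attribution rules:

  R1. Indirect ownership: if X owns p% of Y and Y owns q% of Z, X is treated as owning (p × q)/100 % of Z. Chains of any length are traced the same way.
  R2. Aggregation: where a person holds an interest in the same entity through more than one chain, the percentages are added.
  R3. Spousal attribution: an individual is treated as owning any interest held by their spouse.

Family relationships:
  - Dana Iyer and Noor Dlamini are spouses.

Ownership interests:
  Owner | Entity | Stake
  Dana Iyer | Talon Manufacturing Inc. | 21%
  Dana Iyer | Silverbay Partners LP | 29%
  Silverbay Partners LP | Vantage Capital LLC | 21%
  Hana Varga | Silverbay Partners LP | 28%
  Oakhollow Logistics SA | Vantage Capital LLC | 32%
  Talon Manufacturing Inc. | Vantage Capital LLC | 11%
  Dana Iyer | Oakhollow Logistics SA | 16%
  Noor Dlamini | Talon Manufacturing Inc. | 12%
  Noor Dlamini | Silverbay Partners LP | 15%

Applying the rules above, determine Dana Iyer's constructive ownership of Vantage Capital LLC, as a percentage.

By spousal attribution (R3), Dana Iyer is treated as also owning Noor Dlamini's interest in Talon Manufacturing Inc, giving 21% + 12% = 33%.
By spousal attribution (R3), Dana Iyer is treated as also owning Noor Dlamini's interest in Silverbay Partners LP, giving 29% + 15% = 44%.
Chain via Oakhollow Logistics SA (R1): 16% × 32% = 5.12% of Vantage Capital LLC.
Chain via Talon Manufacturing Inc. (R1): 33% × 11% = 3.63% of Vantage Capital LLC.
Chain via Silverbay Partners LP (R1): 44% × 21% = 9.24% of Vantage Capital LLC.
Aggregating (R2): 5.12% + 3.63% + 9.24% = 17.99%.

17.99%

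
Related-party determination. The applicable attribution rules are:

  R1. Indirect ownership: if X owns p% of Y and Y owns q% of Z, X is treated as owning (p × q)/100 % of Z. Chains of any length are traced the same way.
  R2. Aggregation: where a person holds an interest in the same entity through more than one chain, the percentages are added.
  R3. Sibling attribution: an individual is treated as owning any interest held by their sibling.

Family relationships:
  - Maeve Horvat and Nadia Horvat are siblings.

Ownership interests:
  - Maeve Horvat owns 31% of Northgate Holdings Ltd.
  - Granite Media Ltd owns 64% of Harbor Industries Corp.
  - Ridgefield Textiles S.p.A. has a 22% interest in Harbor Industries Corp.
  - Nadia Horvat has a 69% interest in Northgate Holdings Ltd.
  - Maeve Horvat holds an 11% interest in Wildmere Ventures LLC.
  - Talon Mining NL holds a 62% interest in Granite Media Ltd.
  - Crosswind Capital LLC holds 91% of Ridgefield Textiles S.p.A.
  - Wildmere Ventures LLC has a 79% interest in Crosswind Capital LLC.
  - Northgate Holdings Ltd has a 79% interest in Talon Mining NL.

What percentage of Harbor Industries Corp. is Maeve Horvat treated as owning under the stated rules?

33.086938%

By sibling attribution (R3), Maeve Horvat is treated as also owning Nadia Horvat's interest in Northgate Holdings Ltd, giving 31% + 69% = 100%.
Chain via Northgate Holdings Ltd → Talon Mining NL → Granite Media Ltd (R1): 100% × 79% × 62% × 64% = 31.3472% of Harbor Industries Corp.
Chain via Wildmere Ventures LLC → Crosswind Capital LLC → Ridgefield Textiles S.p.A. (R1): 11% × 79% × 91% × 22% = 1.739738% of Harbor Industries Corp.
Aggregating (R2): 31.3472% + 1.739738% = 33.086938%.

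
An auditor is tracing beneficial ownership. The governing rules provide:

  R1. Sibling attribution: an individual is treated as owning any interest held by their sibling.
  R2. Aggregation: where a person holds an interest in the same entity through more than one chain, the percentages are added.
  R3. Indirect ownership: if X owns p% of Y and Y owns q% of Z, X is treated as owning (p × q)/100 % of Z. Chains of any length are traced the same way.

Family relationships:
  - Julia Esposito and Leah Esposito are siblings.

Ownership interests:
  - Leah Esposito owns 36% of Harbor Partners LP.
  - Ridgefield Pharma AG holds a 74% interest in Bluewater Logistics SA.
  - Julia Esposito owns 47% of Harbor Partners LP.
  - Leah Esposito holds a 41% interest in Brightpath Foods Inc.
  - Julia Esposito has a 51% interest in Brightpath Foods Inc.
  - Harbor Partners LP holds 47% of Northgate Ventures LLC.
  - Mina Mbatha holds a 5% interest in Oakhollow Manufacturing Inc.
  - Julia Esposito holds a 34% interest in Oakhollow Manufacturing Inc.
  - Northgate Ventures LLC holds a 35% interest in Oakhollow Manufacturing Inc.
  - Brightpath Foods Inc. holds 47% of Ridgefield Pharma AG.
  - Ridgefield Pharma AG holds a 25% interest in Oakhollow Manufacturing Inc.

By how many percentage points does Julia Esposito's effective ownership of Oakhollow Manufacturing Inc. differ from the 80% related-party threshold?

21.5365

By sibling attribution (R1), Julia Esposito is treated as also owning Leah Esposito's interest in Brightpath Foods Inc, giving 51% + 41% = 92%.
By sibling attribution (R1), Julia Esposito is treated as also owning Leah Esposito's interest in Harbor Partners LP, giving 47% + 36% = 83%.
Chain via Brightpath Foods Inc. → Ridgefield Pharma AG (R3): 92% × 47% × 25% = 10.81% of Oakhollow Manufacturing Inc.
Chain via Harbor Partners LP → Northgate Ventures LLC (R3): 83% × 47% × 35% = 13.6535% of Oakhollow Manufacturing Inc.
Direct interest in Oakhollow Manufacturing Inc: 34%.
Aggregating (R2): 10.81% + 13.6535% + 34% = 58.4635%.
58.4635% falls short of the 80% threshold by 21.5365 percentage points.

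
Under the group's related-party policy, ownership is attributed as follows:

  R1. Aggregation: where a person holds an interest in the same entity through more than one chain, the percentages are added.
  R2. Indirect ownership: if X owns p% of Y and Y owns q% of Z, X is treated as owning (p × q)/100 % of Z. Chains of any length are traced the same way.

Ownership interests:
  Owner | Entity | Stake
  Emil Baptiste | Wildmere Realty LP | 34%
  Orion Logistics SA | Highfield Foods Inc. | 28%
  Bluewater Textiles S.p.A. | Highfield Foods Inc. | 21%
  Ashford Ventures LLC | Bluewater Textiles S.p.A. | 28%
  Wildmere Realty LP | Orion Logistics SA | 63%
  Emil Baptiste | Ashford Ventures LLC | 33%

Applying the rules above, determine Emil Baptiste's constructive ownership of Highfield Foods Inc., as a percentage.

7.938%

Chain via Wildmere Realty LP → Orion Logistics SA (R2): 34% × 63% × 28% = 5.9976% of Highfield Foods Inc.
Chain via Ashford Ventures LLC → Bluewater Textiles S.p.A. (R2): 33% × 28% × 21% = 1.9404% of Highfield Foods Inc.
Aggregating (R1): 5.9976% + 1.9404% = 7.938%.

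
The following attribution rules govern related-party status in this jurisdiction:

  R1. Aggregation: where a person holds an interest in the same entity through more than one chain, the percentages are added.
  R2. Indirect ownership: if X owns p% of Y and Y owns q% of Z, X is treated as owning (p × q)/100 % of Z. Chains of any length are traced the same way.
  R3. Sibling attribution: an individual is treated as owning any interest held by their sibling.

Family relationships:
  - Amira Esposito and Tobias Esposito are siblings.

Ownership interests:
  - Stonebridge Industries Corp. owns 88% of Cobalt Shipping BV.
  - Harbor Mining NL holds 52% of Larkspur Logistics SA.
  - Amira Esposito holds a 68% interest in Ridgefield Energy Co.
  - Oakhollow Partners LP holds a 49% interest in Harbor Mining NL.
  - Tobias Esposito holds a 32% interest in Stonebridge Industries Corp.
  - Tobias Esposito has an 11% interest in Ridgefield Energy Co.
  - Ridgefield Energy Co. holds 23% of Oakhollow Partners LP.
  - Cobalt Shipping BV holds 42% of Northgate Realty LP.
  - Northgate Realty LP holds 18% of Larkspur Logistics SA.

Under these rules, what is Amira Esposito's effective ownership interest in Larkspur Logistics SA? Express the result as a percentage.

By sibling attribution (R3), Amira Esposito is treated as also owning Tobias Esposito's interest in Ridgefield Energy Co, giving 68% + 11% = 79%.
By sibling attribution (R3), Amira Esposito is treated as owning Tobias Esposito's 32% interest in Stonebridge Industries Corp.
Chain via Ridgefield Energy Co. → Oakhollow Partners LP → Harbor Mining NL (R2): 79% × 23% × 49% × 52% = 4.629716% of Larkspur Logistics SA.
Chain via Stonebridge Industries Corp. → Cobalt Shipping BV → Northgate Realty LP (R2): 32% × 88% × 42% × 18% = 2.128896% of Larkspur Logistics SA.
Aggregating (R1): 4.629716% + 2.128896% = 6.758612%.

6.758612%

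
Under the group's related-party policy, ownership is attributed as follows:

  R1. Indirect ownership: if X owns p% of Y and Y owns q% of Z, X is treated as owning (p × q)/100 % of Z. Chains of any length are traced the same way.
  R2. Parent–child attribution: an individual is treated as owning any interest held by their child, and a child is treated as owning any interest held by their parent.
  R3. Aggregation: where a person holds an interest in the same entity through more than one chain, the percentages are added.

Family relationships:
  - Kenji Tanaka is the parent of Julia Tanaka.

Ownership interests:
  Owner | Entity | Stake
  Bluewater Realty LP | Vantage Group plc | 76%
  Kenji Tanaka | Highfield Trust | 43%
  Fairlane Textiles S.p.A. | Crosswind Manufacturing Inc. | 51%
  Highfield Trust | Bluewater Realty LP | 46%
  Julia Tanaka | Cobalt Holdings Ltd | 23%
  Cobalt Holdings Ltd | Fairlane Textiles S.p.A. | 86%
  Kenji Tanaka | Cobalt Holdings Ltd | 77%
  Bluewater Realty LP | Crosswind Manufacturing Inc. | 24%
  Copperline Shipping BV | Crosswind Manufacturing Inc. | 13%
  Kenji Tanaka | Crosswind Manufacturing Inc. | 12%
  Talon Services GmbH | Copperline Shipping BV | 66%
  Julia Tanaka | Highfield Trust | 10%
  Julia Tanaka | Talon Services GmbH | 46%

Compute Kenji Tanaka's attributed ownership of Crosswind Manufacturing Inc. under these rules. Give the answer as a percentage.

By parent–child attribution (R2), Kenji Tanaka is treated as also owning Julia Tanaka's interest in Cobalt Holdings Ltd, giving 77% + 23% = 100%.
By parent–child attribution (R2), Kenji Tanaka is treated as also owning Julia Tanaka's interest in Highfield Trust, giving 43% + 10% = 53%.
By parent–child attribution (R2), Kenji Tanaka is treated as owning Julia Tanaka's 46% interest in Talon Services GmbH.
Chain via Cobalt Holdings Ltd → Fairlane Textiles S.p.A. (R1): 100% × 86% × 51% = 43.86% of Crosswind Manufacturing Inc.
Chain via Highfield Trust → Bluewater Realty LP (R1): 53% × 46% × 24% = 5.8512% of Crosswind Manufacturing Inc.
Direct interest in Crosswind Manufacturing Inc: 12%.
Chain via Talon Services GmbH → Copperline Shipping BV (R1): 46% × 66% × 13% = 3.9468% of Crosswind Manufacturing Inc.
Aggregating (R3): 43.86% + 5.8512% + 12% + 3.9468% = 65.658%.

65.658%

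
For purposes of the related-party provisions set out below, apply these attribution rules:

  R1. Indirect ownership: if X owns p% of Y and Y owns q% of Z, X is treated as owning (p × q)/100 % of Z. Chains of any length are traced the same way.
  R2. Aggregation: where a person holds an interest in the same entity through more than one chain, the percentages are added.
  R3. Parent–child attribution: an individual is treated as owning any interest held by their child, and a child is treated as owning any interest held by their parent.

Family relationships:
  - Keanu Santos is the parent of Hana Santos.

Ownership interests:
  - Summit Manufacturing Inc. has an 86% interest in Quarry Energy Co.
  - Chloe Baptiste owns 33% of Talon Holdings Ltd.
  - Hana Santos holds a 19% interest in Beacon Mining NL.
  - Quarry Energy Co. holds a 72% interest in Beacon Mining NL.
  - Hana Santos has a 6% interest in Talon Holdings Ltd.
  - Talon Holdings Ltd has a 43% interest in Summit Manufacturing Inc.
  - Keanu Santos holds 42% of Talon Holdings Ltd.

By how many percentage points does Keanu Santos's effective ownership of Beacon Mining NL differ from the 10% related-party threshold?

21.780288

By parent–child attribution (R3), Keanu Santos is treated as also owning Hana Santos's interest in Talon Holdings Ltd, giving 42% + 6% = 48%.
By parent–child attribution (R3), Keanu Santos is treated as owning Hana Santos's 19% interest in Beacon Mining NL.
Chain via Talon Holdings Ltd → Summit Manufacturing Inc. → Quarry Energy Co. (R1): 48% × 43% × 86% × 72% = 12.780288% of Beacon Mining NL.
Direct interest in Beacon Mining NL: 19%.
Aggregating (R2): 12.780288% + 19% = 31.780288%.
31.780288% exceeds the 10% threshold by 21.780288 percentage points.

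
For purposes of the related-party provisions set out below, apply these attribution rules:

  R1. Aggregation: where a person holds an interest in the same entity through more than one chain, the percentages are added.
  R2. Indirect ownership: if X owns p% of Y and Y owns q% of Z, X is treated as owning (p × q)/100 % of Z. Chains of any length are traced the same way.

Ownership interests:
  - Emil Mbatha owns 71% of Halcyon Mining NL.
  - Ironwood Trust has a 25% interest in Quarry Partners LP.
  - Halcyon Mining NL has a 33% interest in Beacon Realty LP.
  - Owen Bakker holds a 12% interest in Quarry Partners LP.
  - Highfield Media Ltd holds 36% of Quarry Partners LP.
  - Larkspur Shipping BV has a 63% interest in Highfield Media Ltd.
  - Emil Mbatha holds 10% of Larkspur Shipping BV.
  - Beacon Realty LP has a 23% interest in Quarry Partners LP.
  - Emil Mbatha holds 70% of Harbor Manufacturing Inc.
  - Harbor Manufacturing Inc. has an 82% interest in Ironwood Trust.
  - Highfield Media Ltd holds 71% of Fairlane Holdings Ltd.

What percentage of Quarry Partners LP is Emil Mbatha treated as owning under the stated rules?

22.0069%

Chain via Halcyon Mining NL → Beacon Realty LP (R2): 71% × 33% × 23% = 5.3889% of Quarry Partners LP.
Chain via Larkspur Shipping BV → Highfield Media Ltd (R2): 10% × 63% × 36% = 2.268% of Quarry Partners LP.
Chain via Harbor Manufacturing Inc. → Ironwood Trust (R2): 70% × 82% × 25% = 14.35% of Quarry Partners LP.
Aggregating (R1): 5.3889% + 2.268% + 14.35% = 22.0069%.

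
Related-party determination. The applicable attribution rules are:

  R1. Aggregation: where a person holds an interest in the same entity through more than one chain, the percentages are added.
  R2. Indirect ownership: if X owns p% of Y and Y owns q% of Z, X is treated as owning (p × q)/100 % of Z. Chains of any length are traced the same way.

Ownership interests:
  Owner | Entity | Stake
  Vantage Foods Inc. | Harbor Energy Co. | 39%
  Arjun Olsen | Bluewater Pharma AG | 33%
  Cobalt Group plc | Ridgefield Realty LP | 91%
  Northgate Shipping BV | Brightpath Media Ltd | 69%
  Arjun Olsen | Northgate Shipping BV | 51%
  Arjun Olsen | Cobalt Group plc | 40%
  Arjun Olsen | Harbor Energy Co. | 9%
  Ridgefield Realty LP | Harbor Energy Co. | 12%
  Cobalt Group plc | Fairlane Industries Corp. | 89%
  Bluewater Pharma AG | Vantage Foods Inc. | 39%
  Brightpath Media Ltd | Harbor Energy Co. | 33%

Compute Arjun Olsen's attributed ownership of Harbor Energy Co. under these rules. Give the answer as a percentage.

30%

Chain via Northgate Shipping BV → Brightpath Media Ltd (R2): 51% × 69% × 33% = 11.6127% of Harbor Energy Co.
Chain via Bluewater Pharma AG → Vantage Foods Inc. (R2): 33% × 39% × 39% = 5.0193% of Harbor Energy Co.
Chain via Cobalt Group plc → Ridgefield Realty LP (R2): 40% × 91% × 12% = 4.368% of Harbor Energy Co.
Direct interest in Harbor Energy Co: 9%.
Aggregating (R1): 11.6127% + 5.0193% + 4.368% + 9% = 30%.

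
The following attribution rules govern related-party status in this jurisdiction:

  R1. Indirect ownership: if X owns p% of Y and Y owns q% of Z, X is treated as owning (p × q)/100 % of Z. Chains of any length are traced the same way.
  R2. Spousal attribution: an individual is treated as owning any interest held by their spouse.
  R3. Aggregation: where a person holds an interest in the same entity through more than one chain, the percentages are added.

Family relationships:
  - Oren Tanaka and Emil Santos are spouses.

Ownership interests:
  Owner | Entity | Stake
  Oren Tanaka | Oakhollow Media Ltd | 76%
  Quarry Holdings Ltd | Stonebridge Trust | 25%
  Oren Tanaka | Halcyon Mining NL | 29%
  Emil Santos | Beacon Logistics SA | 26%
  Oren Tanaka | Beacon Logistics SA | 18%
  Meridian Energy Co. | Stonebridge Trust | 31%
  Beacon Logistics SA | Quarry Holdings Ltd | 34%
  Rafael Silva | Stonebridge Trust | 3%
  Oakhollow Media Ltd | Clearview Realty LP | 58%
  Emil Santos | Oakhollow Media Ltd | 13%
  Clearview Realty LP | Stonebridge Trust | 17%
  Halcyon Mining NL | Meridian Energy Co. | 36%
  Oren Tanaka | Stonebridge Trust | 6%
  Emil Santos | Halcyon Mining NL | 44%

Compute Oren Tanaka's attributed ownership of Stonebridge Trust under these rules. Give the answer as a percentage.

26.6622%

By spousal attribution (R2), Oren Tanaka is treated as also owning Emil Santos's interest in Oakhollow Media Ltd, giving 76% + 13% = 89%.
By spousal attribution (R2), Oren Tanaka is treated as also owning Emil Santos's interest in Beacon Logistics SA, giving 18% + 26% = 44%.
By spousal attribution (R2), Oren Tanaka is treated as also owning Emil Santos's interest in Halcyon Mining NL, giving 29% + 44% = 73%.
Chain via Oakhollow Media Ltd → Clearview Realty LP (R1): 89% × 58% × 17% = 8.7754% of Stonebridge Trust.
Chain via Beacon Logistics SA → Quarry Holdings Ltd (R1): 44% × 34% × 25% = 3.74% of Stonebridge Trust.
Chain via Halcyon Mining NL → Meridian Energy Co. (R1): 73% × 36% × 31% = 8.1468% of Stonebridge Trust.
Direct interest in Stonebridge Trust: 6%.
Aggregating (R3): 8.7754% + 3.74% + 8.1468% + 6% = 26.6622%.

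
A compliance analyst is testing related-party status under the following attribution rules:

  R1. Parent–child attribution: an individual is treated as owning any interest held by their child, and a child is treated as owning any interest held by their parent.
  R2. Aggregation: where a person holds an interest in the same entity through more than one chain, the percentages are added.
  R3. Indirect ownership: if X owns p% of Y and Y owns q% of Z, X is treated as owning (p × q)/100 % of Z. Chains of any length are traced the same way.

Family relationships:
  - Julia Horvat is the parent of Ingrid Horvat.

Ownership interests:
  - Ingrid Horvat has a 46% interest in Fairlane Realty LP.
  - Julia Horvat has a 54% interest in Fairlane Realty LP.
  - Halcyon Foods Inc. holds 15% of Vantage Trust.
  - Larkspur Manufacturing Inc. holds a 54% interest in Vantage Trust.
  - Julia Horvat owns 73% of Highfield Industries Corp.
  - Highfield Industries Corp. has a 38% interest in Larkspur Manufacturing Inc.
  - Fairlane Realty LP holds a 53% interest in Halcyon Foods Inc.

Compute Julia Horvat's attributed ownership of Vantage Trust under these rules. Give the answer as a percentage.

By parent–child attribution (R1), Julia Horvat is treated as also owning Ingrid Horvat's interest in Fairlane Realty LP, giving 54% + 46% = 100%.
Chain via Highfield Industries Corp. → Larkspur Manufacturing Inc. (R3): 73% × 38% × 54% = 14.9796% of Vantage Trust.
Chain via Fairlane Realty LP → Halcyon Foods Inc. (R3): 100% × 53% × 15% = 7.95% of Vantage Trust.
Aggregating (R2): 14.9796% + 7.95% = 22.9296%.

22.9296%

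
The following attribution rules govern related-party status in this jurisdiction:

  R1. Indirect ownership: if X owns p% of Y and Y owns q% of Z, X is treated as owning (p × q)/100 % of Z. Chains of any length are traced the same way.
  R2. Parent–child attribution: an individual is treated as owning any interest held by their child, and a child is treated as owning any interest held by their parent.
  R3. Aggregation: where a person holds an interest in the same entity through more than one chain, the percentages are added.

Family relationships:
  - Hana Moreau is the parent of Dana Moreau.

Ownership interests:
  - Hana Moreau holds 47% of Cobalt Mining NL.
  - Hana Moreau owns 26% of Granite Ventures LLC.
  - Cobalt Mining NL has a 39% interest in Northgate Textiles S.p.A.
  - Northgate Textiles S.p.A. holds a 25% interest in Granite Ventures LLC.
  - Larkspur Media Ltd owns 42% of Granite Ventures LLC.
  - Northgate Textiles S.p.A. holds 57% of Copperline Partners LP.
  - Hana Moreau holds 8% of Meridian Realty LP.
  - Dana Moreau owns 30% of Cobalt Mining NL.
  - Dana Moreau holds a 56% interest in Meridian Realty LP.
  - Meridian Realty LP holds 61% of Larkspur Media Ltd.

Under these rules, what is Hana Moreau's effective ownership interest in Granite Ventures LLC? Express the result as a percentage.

49.9043%

By parent–child attribution (R2), Hana Moreau is treated as also owning Dana Moreau's interest in Meridian Realty LP, giving 8% + 56% = 64%.
By parent–child attribution (R2), Hana Moreau is treated as also owning Dana Moreau's interest in Cobalt Mining NL, giving 47% + 30% = 77%.
Chain via Meridian Realty LP → Larkspur Media Ltd (R1): 64% × 61% × 42% = 16.3968% of Granite Ventures LLC.
Chain via Cobalt Mining NL → Northgate Textiles S.p.A. (R1): 77% × 39% × 25% = 7.5075% of Granite Ventures LLC.
Direct interest in Granite Ventures LLC: 26%.
Aggregating (R3): 16.3968% + 7.5075% + 26% = 49.9043%.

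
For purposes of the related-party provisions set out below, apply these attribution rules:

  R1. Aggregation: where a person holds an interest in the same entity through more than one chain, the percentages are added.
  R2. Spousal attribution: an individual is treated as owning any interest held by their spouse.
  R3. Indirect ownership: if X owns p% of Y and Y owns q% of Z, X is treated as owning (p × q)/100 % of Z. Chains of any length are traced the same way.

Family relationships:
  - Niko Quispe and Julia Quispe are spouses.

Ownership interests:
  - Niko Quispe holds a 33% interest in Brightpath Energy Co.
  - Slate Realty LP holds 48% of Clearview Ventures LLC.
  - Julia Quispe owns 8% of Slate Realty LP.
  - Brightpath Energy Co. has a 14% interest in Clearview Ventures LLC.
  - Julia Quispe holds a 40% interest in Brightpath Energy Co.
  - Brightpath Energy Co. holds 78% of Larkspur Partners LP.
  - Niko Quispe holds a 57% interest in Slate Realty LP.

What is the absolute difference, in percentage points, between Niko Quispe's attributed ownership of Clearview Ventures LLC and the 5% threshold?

By spousal attribution (R2), Niko Quispe is treated as also owning Julia Quispe's interest in Brightpath Energy Co, giving 33% + 40% = 73%.
By spousal attribution (R2), Niko Quispe is treated as also owning Julia Quispe's interest in Slate Realty LP, giving 57% + 8% = 65%.
Chain via Brightpath Energy Co. (R3): 73% × 14% = 10.22% of Clearview Ventures LLC.
Chain via Slate Realty LP (R3): 65% × 48% = 31.2% of Clearview Ventures LLC.
Aggregating (R1): 10.22% + 31.2% = 41.42%.
41.42% exceeds the 5% threshold by 36.42 percentage points.

36.42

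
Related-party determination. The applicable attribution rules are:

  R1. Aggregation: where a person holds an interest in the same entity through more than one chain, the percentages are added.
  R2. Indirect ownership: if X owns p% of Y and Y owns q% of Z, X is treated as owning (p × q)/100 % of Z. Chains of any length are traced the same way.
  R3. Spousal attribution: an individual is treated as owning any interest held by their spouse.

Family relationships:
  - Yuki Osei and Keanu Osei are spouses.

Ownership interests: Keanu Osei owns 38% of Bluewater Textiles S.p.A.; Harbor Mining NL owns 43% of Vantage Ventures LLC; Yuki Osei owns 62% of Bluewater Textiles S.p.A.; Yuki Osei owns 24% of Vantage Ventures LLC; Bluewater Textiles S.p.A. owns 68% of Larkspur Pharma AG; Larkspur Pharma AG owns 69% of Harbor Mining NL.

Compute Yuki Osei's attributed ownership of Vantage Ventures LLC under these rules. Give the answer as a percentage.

By spousal attribution (R3), Yuki Osei is treated as also owning Keanu Osei's interest in Bluewater Textiles S.p.A, giving 62% + 38% = 100%.
Chain via Bluewater Textiles S.p.A. → Larkspur Pharma AG → Harbor Mining NL (R2): 100% × 68% × 69% × 43% = 20.1756% of Vantage Ventures LLC.
Direct interest in Vantage Ventures LLC: 24%.
Aggregating (R1): 20.1756% + 24% = 44.1756%.

44.1756%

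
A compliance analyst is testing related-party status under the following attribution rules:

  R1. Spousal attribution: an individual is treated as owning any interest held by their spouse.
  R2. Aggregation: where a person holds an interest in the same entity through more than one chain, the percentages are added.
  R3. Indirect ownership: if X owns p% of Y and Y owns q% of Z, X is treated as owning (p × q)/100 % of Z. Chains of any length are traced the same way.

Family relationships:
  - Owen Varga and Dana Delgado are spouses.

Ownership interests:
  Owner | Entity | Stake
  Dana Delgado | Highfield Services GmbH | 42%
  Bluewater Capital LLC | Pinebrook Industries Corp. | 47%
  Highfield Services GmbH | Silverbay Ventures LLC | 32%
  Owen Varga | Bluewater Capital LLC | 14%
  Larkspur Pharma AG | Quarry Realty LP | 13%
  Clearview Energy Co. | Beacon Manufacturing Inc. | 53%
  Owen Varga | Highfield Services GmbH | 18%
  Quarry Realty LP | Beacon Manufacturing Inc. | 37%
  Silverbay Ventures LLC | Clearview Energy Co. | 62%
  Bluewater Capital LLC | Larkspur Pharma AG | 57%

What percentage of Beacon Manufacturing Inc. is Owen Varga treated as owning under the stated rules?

6.692958%

By spousal attribution (R1), Owen Varga is treated as also owning Dana Delgado's interest in Highfield Services GmbH, giving 18% + 42% = 60%.
Chain via Bluewater Capital LLC → Larkspur Pharma AG → Quarry Realty LP (R3): 14% × 57% × 13% × 37% = 0.383838% of Beacon Manufacturing Inc.
Chain via Highfield Services GmbH → Silverbay Ventures LLC → Clearview Energy Co. (R3): 60% × 32% × 62% × 53% = 6.30912% of Beacon Manufacturing Inc.
Aggregating (R2): 0.383838% + 6.30912% = 6.692958%.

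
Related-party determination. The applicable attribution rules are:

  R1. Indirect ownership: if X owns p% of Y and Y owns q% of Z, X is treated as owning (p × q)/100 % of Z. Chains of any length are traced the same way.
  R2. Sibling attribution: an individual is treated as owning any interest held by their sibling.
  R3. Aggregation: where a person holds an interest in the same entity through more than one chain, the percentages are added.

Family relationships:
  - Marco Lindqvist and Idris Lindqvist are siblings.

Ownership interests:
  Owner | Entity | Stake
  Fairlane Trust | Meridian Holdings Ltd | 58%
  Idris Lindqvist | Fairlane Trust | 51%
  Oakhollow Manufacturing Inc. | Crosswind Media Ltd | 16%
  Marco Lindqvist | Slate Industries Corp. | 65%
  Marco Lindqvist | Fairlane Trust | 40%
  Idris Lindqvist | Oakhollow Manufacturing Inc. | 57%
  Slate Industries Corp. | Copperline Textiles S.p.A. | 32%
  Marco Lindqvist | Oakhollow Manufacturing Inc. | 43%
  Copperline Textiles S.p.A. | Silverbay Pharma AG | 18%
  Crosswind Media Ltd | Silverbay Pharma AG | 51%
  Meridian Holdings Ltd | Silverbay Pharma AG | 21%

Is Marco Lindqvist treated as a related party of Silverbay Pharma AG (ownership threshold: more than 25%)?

By sibling attribution (R2), Marco Lindqvist is treated as also owning Idris Lindqvist's interest in Oakhollow Manufacturing Inc, giving 43% + 57% = 100%.
By sibling attribution (R2), Marco Lindqvist is treated as also owning Idris Lindqvist's interest in Fairlane Trust, giving 40% + 51% = 91%.
Chain via Oakhollow Manufacturing Inc. → Crosswind Media Ltd (R1): 100% × 16% × 51% = 8.16% of Silverbay Pharma AG.
Chain via Fairlane Trust → Meridian Holdings Ltd (R1): 91% × 58% × 21% = 11.0838% of Silverbay Pharma AG.
Chain via Slate Industries Corp. → Copperline Textiles S.p.A. (R1): 65% × 32% × 18% = 3.744% of Silverbay Pharma AG.
Aggregating (R3): 8.16% + 11.0838% + 3.744% = 22.9878%.
22.9878% does not exceed the 25% threshold, so Marco is not a related party to Silverbay Pharma AG.

No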